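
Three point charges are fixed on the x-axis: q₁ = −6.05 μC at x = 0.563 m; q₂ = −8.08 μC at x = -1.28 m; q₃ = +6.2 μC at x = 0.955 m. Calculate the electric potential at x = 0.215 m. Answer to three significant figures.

The total potential is the scalar sum of each charge's contribution, V = Σ kqᵢ/rᵢ.
Distances from the field point to each charge: r₁ = 0.348 m, r₂ = 1.50 m, r₃ = 0.740 m.
V = k[(-6.05×10⁻⁶)/(0.348) + (-8.08×10⁻⁶)/(1.50) + (6.20×10⁻⁶)/(0.740)] = -1.30×10⁵ V.

-1.30×10⁵ V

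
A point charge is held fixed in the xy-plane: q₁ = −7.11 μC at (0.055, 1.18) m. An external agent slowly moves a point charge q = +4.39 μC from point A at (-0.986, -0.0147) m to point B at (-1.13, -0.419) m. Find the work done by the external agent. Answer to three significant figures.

0.0361 J

For quasistatic motion the external work equals the change in potential energy: W_ext = qΔV = q(V_B − V_A).
At A: distance to the source charge is 1.58 m; V_A = kq₁/r = -4.03×10⁴ V.
At B: distance to the source charge is 1.99 m; V_B = kq₁/r = -3.21×10⁴ V.
ΔV = V_B − V_A = 8220 V.
W_ext = qΔV = (4.39×10⁻⁶ C)(8220 V) = 0.0361 J.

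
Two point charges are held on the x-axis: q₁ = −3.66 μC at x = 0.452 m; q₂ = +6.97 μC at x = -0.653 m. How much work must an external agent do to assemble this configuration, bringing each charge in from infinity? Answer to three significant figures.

-0.208 J

The assembly work is the sum of pairwise potential energies, U = Σ_{i<j} kqᵢqⱼ/rᵢⱼ.
Pair separations: r₁₂ = 1.10 m.
U = (-0.208) = -0.208 J.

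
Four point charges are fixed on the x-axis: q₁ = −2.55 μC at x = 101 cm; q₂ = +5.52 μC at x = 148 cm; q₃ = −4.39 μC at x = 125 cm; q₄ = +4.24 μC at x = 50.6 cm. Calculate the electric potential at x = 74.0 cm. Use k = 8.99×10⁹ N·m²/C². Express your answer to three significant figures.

Electric potential is a scalar, so the contributions from each charge add algebraically: V = Σ kqᵢ/rᵢ.
Distances from the field point to each charge: r₁ = 0.270 m, r₂ = 0.740 m, r₃ = 0.510 m, r₄ = 0.234 m.
V = k[(-2.55×10⁻⁶)/(0.270) + (5.52×10⁻⁶)/(0.740) + (-4.39×10⁻⁶)/(0.510) + (4.24×10⁻⁶)/(0.234)] = 6.77×10⁴ V.

6.77×10⁴ V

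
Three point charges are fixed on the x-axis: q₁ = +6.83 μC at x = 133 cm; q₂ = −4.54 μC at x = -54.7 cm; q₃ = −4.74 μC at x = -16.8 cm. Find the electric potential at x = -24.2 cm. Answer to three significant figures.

-6.71×10⁵ V

Electric potential is a scalar, so the contributions from each charge add algebraically: V = Σ kqᵢ/rᵢ.
Distances from the field point to each charge: r₁ = 1.57 m, r₂ = 0.305 m, r₃ = 0.0740 m.
V = k[(6.83×10⁻⁶)/(1.57) + (-4.54×10⁻⁶)/(0.305) + (-4.74×10⁻⁶)/(0.0740)] = -6.71×10⁵ V.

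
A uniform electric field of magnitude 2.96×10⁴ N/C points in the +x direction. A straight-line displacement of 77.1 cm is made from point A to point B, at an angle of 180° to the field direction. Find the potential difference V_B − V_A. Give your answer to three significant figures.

Only the component of displacement along E changes the potential: ΔV = −E·d·cosθ.
ΔV = −(2.96×10⁴ V/m)(0.771 m)cos180° = 2.28×10⁴ V.

2.28×10⁴ V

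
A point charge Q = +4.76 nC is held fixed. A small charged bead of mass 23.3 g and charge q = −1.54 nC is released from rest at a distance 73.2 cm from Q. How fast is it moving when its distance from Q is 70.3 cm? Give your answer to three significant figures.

Only the electrostatic force acts, so mechanical energy is conserved: ½mv² = U₁ − U₂ = kQq(1/r₁ − 1/r₂).
U₁ − U₂ = (8.99×10⁹ N·m²/C²)(4.76×10⁻⁹ C)(-1.54×10⁻⁹ C)(1/0.732 − 1/0.703) = 3.71×10⁻⁹ J.
v = √(2·3.71×10⁻⁹/0.0233) = 5.65×10⁻⁴ m/s.

5.65×10⁻⁴ m/s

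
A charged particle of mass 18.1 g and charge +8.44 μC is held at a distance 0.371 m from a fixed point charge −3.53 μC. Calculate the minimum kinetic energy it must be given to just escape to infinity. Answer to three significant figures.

0.722 J

To just escape, total mechanical energy must reach zero at infinity: ½mv²_min + U = 0, so ½mv²_min = −U = |kQq|/r.
|U| = |kQq|/r = (8.99×10⁹ N·m²/C²)(3.53×10⁻⁶)(8.44×10⁻⁶)/(0.371) = 0.722 J.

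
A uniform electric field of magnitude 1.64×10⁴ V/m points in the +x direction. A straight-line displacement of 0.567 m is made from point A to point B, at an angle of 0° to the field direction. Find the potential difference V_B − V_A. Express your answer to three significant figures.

-9300 V

Only the component of displacement along E changes the potential: ΔV = −E·d·cosθ.
ΔV = −(1.64×10⁴ V/m)(0.567 m)cos0° = -9300 V.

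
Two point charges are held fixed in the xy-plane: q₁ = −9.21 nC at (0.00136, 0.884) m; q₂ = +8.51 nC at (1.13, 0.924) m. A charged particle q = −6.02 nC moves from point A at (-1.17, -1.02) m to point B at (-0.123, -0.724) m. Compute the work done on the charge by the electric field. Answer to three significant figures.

The work done by the electric force is W_field = −ΔU = −q(V_B − V_A) = q(V_A − V_B).
At A: distances to the source charges are 2.24 m, 3.01 m; V_A = Σ kqᵢ/rᵢ = -11.6 V.
At B: distances to the source charges are 1.61 m, 2.07 m; V_B = Σ kqᵢ/rᵢ = -14.4 V.
ΔV = V_B − V_A = -2.75 V.
W_field = −qΔV = −(-6.02×10⁻⁹ C)(-2.75 V) = -1.66×10⁻⁸ J.

-1.66×10⁻⁸ J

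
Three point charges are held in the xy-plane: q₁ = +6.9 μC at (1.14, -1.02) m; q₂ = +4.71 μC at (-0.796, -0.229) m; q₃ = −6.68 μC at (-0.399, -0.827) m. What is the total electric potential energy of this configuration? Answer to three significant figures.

-0.522 J

The work to assemble the configuration equals its total potential energy, U = Σ kqᵢqⱼ/rᵢⱼ over all pairs.
Pair separations: r₁₂ = 2.09 m, r₁₃ = 1.55 m, r₂₃ = 0.718 m.
U = (0.140) + (-0.267) + (-0.394) = -0.522 J.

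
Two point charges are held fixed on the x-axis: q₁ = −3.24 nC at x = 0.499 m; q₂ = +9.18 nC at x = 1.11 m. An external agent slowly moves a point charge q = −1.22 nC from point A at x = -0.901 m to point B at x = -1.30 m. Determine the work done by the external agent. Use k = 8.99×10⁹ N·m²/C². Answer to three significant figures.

2.66×10⁻⁹ J

For quasistatic motion the external work equals the change in potential energy: W_ext = qΔV = q(V_B − V_A).
At A: distances to the source charges are 1.40 m, 2.01 m; V_A = Σ kqᵢ/rᵢ = 20.2 V.
At B: distances to the source charges are 1.80 m, 2.41 m; V_B = Σ kqᵢ/rᵢ = 18.1 V.
ΔV = V_B − V_A = -2.18 V.
W_ext = qΔV = (-1.22×10⁻⁹ C)(-2.18 V) = 2.66×10⁻⁹ J.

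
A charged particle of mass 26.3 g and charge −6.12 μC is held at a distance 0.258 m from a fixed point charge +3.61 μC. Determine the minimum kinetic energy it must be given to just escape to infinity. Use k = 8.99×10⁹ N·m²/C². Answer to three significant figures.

To just escape, total mechanical energy must reach zero at infinity: ½mv²_min + U = 0, so ½mv²_min = −U = |kQq|/r.
|U| = |kQq|/r = (8.99×10⁹ N·m²/C²)(3.61×10⁻⁶)(6.12×10⁻⁶)/(0.258) = 0.770 J.

0.770 J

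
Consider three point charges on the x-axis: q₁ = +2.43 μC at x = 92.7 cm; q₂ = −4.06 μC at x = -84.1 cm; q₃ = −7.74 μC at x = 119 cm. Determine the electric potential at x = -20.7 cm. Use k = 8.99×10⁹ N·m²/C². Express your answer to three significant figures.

The total potential is the scalar sum of each charge's contribution, V = Σ kqᵢ/rᵢ.
Distances from the field point to each charge: r₁ = 1.13 m, r₂ = 0.634 m, r₃ = 1.40 m.
V = k[(2.43×10⁻⁶)/(1.13) + (-4.06×10⁻⁶)/(0.634) + (-7.74×10⁻⁶)/(1.40)] = -8.81×10⁴ V.

-8.81×10⁴ V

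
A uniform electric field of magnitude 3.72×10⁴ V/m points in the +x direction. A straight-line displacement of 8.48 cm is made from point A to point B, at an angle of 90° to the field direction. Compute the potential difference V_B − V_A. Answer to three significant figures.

Only the component of displacement along E changes the potential: ΔV = −E·d·cosθ.
ΔV = −(3.72×10⁴ V/m)(0.0848 m)cos90° = 0 V.

0 V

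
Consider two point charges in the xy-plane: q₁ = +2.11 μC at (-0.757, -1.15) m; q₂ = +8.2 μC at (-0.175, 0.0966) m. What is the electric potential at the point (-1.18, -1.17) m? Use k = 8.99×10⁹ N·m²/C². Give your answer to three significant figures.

9.04×10⁴ V

The total potential is the scalar sum of each charge's contribution, V = Σ kqᵢ/rᵢ.
Distances from the field point to each charge: r₁ = 0.423 m, r₂ = 1.62 m.
V = k[(2.11×10⁻⁶)/(0.423) + (8.20×10⁻⁶)/(1.62)] = 9.04×10⁴ V.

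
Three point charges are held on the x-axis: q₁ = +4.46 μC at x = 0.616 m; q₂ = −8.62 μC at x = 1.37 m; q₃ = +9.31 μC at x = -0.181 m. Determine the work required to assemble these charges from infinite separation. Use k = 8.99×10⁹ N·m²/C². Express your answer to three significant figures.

-0.455 J

The assembly work is the sum of pairwise potential energies, U = Σ_{i<j} kqᵢqⱼ/rᵢⱼ.
Pair separations: r₁₂ = 0.754 m, r₁₃ = 0.797 m, r₂₃ = 1.55 m.
U = (-0.458) + (0.468) + (-0.465) = -0.455 J.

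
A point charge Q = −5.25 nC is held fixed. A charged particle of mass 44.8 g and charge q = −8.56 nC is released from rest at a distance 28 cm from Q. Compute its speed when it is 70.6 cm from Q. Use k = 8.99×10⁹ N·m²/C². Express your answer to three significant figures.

Only the electrostatic force acts, so mechanical energy is conserved: ½mv² = U₁ − U₂ = kQq(1/r₁ − 1/r₂).
U₁ − U₂ = (8.99×10⁹ N·m²/C²)(-5.25×10⁻⁹ C)(-8.56×10⁻⁹ C)(1/0.280 − 1/0.706) = 8.71×10⁻⁷ J.
v = √(2·8.71×10⁻⁷/0.0448) = 6.23×10⁻³ m/s.

6.23×10⁻³ m/s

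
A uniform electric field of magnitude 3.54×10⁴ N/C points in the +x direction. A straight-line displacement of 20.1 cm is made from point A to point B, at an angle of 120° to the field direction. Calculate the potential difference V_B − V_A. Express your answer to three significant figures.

3560 V

Only the component of displacement along E changes the potential: ΔV = −E·d·cosθ.
ΔV = −(3.54×10⁴ V/m)(0.201 m)cos120° = 3560 V.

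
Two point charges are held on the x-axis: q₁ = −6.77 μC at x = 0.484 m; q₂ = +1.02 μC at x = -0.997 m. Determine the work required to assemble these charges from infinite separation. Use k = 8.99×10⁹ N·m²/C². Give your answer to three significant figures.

The work to assemble the configuration equals its total potential energy, U = Σ kqᵢqⱼ/rᵢⱼ over all pairs.
Pair separations: r₁₂ = 1.48 m.
U = (-0.0419) = -0.0419 J.

-0.0419 J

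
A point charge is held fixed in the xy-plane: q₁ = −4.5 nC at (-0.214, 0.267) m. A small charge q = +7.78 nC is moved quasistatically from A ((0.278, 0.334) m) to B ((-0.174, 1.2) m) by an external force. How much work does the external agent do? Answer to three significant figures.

2.97×10⁻⁷ J

For quasistatic motion the external work equals the change in potential energy: W_ext = qΔV = q(V_B − V_A).
At A: distance to the source charge is 0.497 m; V_A = kq₁/r = -81.5 V.
At B: distance to the source charge is 0.934 m; V_B = kq₁/r = -43.3 V.
ΔV = V_B − V_A = 38.2 V.
W_ext = qΔV = (7.78×10⁻⁹ C)(38.2 V) = 2.97×10⁻⁷ J.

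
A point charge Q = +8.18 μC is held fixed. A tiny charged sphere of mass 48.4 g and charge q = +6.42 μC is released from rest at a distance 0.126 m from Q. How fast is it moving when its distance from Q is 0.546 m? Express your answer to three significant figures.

Only the electrostatic force acts, so mechanical energy is conserved: ½mv² = U₁ − U₂ = kQq(1/r₁ − 1/r₂).
U₁ − U₂ = (8.99×10⁹ N·m²/C²)(8.18×10⁻⁶ C)(6.42×10⁻⁶ C)(1/0.126 − 1/0.546) = 2.88 J.
v = √(2·2.88/0.0484) = 10.9 m/s.

10.9 m/s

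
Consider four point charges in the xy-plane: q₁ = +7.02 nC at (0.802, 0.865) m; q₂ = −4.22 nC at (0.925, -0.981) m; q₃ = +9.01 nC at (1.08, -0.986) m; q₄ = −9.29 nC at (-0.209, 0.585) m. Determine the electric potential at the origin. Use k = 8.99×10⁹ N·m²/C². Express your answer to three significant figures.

-53.7 V

Electric potential is a scalar, so the contributions from each charge add algebraically: V = Σ kqᵢ/rᵢ.
Distances from the field point to each charge: r₁ = 1.18 m, r₂ = 1.35 m, r₃ = 1.46 m, r₄ = 0.621 m.
V = k[(7.02×10⁻⁹)/(1.18) + (-4.22×10⁻⁹)/(1.35) + (9.01×10⁻⁹)/(1.46) + (-9.29×10⁻⁹)/(0.621)] = -53.7 V.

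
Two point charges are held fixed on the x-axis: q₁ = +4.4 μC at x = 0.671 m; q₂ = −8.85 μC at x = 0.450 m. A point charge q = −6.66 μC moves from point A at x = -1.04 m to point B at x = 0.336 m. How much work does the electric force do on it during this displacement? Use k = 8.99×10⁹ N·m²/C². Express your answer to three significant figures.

The work done by the electric force is W_field = −ΔU = −q(V_B − V_A) = q(V_A − V_B).
At A: distances to the source charges are 1.71 m, 1.49 m; V_A = Σ kqᵢ/rᵢ = -3.03×10⁴ V.
At B: distances to the source charges are 0.335 m, 0.114 m; V_B = Σ kqᵢ/rᵢ = -5.80×10⁵ V.
ΔV = V_B − V_A = -5.50×10⁵ V.
W_field = −qΔV = −(-6.66×10⁻⁶ C)(-5.50×10⁵ V) = -3.66 J.

-3.66 J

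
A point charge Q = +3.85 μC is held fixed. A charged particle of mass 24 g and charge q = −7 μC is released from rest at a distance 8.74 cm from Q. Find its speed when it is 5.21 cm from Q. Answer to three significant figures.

Only the electrostatic force acts, so mechanical energy is conserved: ½mv² = U₁ − U₂ = kQq(1/r₁ − 1/r₂).
U₁ − U₂ = (8.99×10⁹ N·m²/C²)(3.85×10⁻⁶ C)(-7.00×10⁻⁶ C)(1/0.0874 − 1/0.0521) = 1.88 J.
v = √(2·1.88/0.0240) = 12.5 m/s.

12.5 m/s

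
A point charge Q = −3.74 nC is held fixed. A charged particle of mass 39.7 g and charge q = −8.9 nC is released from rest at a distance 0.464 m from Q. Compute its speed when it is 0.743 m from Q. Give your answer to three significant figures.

Only the electrostatic force acts, so mechanical energy is conserved: ½mv² = U₁ − U₂ = kQq(1/r₁ − 1/r₂).
U₁ − U₂ = (8.99×10⁹ N·m²/C²)(-3.74×10⁻⁹ C)(-8.90×10⁻⁹ C)(1/0.464 − 1/0.743) = 2.42×10⁻⁷ J.
v = √(2·2.42×10⁻⁷/0.0397) = 3.49×10⁻³ m/s.

3.49×10⁻³ m/s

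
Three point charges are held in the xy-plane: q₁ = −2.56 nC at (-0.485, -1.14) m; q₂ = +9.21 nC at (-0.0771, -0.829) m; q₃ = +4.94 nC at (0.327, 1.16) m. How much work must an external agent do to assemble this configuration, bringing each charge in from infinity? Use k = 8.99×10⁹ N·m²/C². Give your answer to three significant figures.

-2.58×10⁻⁷ J

The assembly work is the sum of pairwise potential energies, U = Σ_{i<j} kqᵢqⱼ/rᵢⱼ.
Pair separations: r₁₂ = 0.513 m, r₁₃ = 2.44 m, r₂₃ = 2.03 m.
U = (-4.13×10⁻⁷) + (-4.66×10⁻⁸) + (2.02×10⁻⁷) = -2.58×10⁻⁷ J.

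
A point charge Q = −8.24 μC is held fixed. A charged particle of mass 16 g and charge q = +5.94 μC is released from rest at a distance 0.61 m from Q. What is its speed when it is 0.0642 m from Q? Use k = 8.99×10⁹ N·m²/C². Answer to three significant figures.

Only the electrostatic force acts, so mechanical energy is conserved: ½mv² = U₁ − U₂ = kQq(1/r₁ − 1/r₂).
U₁ − U₂ = (8.99×10⁹ N·m²/C²)(-8.24×10⁻⁶ C)(5.94×10⁻⁶ C)(1/0.610 − 1/0.0642) = 6.13 J.
v = √(2·6.13/0.0160) = 27.7 m/s.

27.7 m/s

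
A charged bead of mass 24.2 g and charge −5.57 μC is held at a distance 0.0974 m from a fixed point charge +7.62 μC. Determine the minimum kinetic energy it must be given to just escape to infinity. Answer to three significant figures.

To just escape, total mechanical energy must reach zero at infinity: ½mv²_min + U = 0, so ½mv²_min = −U = |kQq|/r.
|U| = |kQq|/r = (8.99×10⁹ N·m²/C²)(7.62×10⁻⁶)(5.57×10⁻⁶)/(0.0974) = 3.92 J.

3.92 J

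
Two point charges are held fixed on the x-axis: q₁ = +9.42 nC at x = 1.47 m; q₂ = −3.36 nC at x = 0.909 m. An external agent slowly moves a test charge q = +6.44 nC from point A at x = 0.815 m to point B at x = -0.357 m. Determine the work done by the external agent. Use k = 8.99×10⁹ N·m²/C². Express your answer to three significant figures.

1.38×10⁻⁶ J

For quasistatic motion the external work equals the change in potential energy: W_ext = qΔV = q(V_B − V_A).
At A: distances to the source charges are 0.655 m, 0.0940 m; V_A = Σ kqᵢ/rᵢ = -192 V.
At B: distances to the source charges are 1.83 m, 1.27 m; V_B = Σ kqᵢ/rᵢ = 22.5 V.
ΔV = V_B − V_A = 215 V.
W_ext = qΔV = (6.44×10⁻⁹ C)(215 V) = 1.38×10⁻⁶ J.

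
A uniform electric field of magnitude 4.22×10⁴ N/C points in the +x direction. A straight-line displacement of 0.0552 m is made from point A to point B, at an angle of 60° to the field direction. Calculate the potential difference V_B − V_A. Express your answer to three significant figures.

Only the component of displacement along E changes the potential: ΔV = −E·d·cosθ.
ΔV = −(4.22×10⁴ V/m)(0.0552 m)cos60° = -1160 V.

-1160 V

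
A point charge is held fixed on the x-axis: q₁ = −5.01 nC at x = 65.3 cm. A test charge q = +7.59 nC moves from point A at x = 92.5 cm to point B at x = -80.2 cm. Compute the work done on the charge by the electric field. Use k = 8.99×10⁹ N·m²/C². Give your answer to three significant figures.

The work done by the electric force is W_field = −ΔU = −q(V_B − V_A) = q(V_A − V_B).
At A: distance to the source charge is 0.272 m; V_A = kq₁/r = -166 V.
At B: distance to the source charge is 1.46 m; V_B = kq₁/r = -31.0 V.
ΔV = V_B − V_A = 135 V.
W_field = −qΔV = −(7.59×10⁻⁹ C)(135 V) = -1.02×10⁻⁶ J.

-1.02×10⁻⁶ J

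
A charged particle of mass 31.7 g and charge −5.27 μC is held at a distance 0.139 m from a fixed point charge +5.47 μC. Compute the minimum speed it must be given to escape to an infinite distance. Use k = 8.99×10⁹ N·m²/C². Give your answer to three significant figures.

To just escape, total mechanical energy must reach zero at infinity: ½mv²_min + U = 0, so ½mv²_min = −U = |kQq|/r.
|U| = |kQq|/r = (8.99×10⁹ N·m²/C²)(5.47×10⁻⁶)(5.27×10⁻⁶)/(0.139) = 1.86 J.
v_min = √(2|U|/m) = √(2·1.86/0.0317) = 10.8 m/s.

10.8 m/s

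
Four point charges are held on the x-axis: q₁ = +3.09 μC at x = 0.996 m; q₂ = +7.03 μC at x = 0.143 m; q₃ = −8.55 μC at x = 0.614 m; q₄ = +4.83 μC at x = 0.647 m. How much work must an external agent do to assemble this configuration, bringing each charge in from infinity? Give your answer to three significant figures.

The work to assemble the configuration equals its total potential energy, U = Σ kqᵢqⱼ/rᵢⱼ over all pairs.
Pair separations: r₁₂ = 0.853 m, r₁₃ = 0.382 m, r₁₄ = 0.349 m, r₂₃ = 0.471 m, r₂₄ = 0.504 m, r₃₄ = 0.0330 m.
Summing all 6 pair terms gives U = -11.8 J.

-11.8 J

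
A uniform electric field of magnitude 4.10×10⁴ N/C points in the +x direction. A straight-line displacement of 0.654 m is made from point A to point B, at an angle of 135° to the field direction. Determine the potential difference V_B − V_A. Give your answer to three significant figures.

1.90×10⁴ V

Only the component of displacement along E changes the potential: ΔV = −E·d·cosθ.
ΔV = −(4.10×10⁴ V/m)(0.654 m)cos135° = 1.90×10⁴ V.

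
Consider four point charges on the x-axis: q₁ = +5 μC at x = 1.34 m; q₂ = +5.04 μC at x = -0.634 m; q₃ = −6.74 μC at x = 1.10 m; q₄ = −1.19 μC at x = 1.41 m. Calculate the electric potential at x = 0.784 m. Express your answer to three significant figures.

-9.60×10⁴ V

Electric potential is a scalar, so the contributions from each charge add algebraically: V = Σ kqᵢ/rᵢ.
Distances from the field point to each charge: r₁ = 0.556 m, r₂ = 1.42 m, r₃ = 0.316 m, r₄ = 0.626 m.
V = k[(5.00×10⁻⁶)/(0.556) + (5.04×10⁻⁶)/(1.42) + (-6.74×10⁻⁶)/(0.316) + (-1.19×10⁻⁶)/(0.626)] = -9.60×10⁴ V.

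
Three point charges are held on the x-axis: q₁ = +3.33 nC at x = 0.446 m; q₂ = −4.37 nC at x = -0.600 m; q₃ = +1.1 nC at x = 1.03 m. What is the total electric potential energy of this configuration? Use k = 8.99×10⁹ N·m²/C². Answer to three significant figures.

-9.52×10⁻⁸ J

The assembly work is the sum of pairwise potential energies, U = Σ_{i<j} kqᵢqⱼ/rᵢⱼ.
Pair separations: r₁₂ = 1.05 m, r₁₃ = 0.584 m, r₂₃ = 1.63 m.
U = (-1.25×10⁻⁷) + (5.64×10⁻⁸) + (-2.65×10⁻⁸) = -9.52×10⁻⁸ J.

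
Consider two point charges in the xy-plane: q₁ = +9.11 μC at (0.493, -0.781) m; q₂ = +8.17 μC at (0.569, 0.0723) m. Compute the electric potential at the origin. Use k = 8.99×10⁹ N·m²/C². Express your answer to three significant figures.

2.17×10⁵ V

The total potential is the scalar sum of each charge's contribution, V = Σ kqᵢ/rᵢ.
Distances from the field point to each charge: r₁ = 0.924 m, r₂ = 0.574 m.
V = k[(9.11×10⁻⁶)/(0.924) + (8.17×10⁻⁶)/(0.574)] = 2.17×10⁵ V.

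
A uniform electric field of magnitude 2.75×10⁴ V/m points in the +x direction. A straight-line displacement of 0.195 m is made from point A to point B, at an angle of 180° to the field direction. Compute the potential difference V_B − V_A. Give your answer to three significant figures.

5360 V

Only the component of displacement along E changes the potential: ΔV = −E·d·cosθ.
ΔV = −(2.75×10⁴ V/m)(0.195 m)cos180° = 5360 V.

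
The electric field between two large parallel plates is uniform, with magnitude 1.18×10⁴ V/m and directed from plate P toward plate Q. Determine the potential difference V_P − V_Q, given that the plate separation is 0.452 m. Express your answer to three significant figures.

In a uniform field, potential decreases in the direction of E: ΔV = −E·d for a displacement d parallel to E.
Going from Q to P is a displacement of 0.452 m opposite to the field, so V_P − V_Q = +Ed = 5330 V.

5330 V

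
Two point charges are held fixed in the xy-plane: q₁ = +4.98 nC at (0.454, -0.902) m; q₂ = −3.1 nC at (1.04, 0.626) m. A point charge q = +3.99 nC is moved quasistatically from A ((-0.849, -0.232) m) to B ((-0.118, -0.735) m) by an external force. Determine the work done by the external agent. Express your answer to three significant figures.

For quasistatic motion the external work equals the change in potential energy: W_ext = qΔV = q(V_B − V_A).
At A: distances to the source charges are 1.47 m, 2.07 m; V_A = Σ kqᵢ/rᵢ = 17.1 V.
At B: distances to the source charges are 0.596 m, 1.79 m; V_B = Σ kqᵢ/rᵢ = 59.5 V.
ΔV = V_B − V_A = 42.4 V.
W_ext = qΔV = (3.99×10⁻⁹ C)(42.4 V) = 1.69×10⁻⁷ J.

1.69×10⁻⁷ J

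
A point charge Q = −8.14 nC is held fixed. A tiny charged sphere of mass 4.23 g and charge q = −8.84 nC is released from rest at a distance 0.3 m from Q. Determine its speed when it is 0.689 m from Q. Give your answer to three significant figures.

Only the electrostatic force acts, so mechanical energy is conserved: ½mv² = U₁ − U₂ = kQq(1/r₁ − 1/r₂).
U₁ − U₂ = (8.99×10⁹ N·m²/C²)(-8.14×10⁻⁹ C)(-8.84×10⁻⁹ C)(1/0.300 − 1/0.689) = 1.22×10⁻⁶ J.
v = √(2·1.22×10⁻⁶/4.23×10⁻³) = 0.0240 m/s.

0.0240 m/s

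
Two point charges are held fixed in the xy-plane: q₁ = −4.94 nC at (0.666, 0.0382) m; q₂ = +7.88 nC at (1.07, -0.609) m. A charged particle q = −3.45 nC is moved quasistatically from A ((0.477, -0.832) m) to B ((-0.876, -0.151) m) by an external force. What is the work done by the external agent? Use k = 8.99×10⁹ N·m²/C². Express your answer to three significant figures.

1.90×10⁻⁷ J

For quasistatic motion the external work equals the change in potential energy: W_ext = qΔV = q(V_B − V_A).
At A: distances to the source charges are 0.890 m, 0.634 m; V_A = Σ kqᵢ/rᵢ = 61.9 V.
At B: distances to the source charges are 1.55 m, 2.00 m; V_B = Σ kqᵢ/rᵢ = 6.85 V.
ΔV = V_B − V_A = -55.1 V.
W_ext = qΔV = (-3.45×10⁻⁹ C)(-55.1 V) = 1.90×10⁻⁷ J.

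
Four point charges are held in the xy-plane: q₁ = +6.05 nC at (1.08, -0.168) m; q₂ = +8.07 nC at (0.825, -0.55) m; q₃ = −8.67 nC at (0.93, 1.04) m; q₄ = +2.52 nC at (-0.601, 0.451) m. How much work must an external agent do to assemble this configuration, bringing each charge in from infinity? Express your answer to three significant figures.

The assembly work is the sum of pairwise potential energies, U = Σ_{i<j} kqᵢqⱼ/rᵢⱼ.
Pair separations: r₁₂ = 0.459 m, r₁₃ = 1.22 m, r₁₄ = 1.79 m, r₂₃ = 1.59 m, r₂₄ = 1.74 m, r₃₄ = 1.64 m.
Summing all 6 pair terms gives U = 2.35×10⁻⁷ J.

2.35×10⁻⁷ J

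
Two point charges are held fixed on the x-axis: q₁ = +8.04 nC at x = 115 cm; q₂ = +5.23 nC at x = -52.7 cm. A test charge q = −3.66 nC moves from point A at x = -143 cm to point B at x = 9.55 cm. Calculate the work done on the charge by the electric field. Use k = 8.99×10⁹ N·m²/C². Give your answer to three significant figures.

The work done by the electric force is W_field = −ΔU = −q(V_B − V_A) = q(V_A − V_B).
At A: distances to the source charges are 2.58 m, 0.903 m; V_A = Σ kqᵢ/rᵢ = 80.1 V.
At B: distances to the source charges are 1.05 m, 0.623 m; V_B = Σ kqᵢ/rᵢ = 144 V.
ΔV = V_B − V_A = 64.0 V.
W_field = −qΔV = −(-3.66×10⁻⁹ C)(64.0 V) = 2.34×10⁻⁷ J.

2.34×10⁻⁷ J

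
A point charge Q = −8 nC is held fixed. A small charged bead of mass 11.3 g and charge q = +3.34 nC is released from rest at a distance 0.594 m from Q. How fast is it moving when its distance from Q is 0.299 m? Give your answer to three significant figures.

Only the electrostatic force acts, so mechanical energy is conserved: ½mv² = U₁ − U₂ = kQq(1/r₁ − 1/r₂).
U₁ − U₂ = (8.99×10⁹ N·m²/C²)(-8.00×10⁻⁹ C)(3.34×10⁻⁹ C)(1/0.594 − 1/0.299) = 3.99×10⁻⁷ J.
v = √(2·3.99×10⁻⁷/0.0113) = 8.40×10⁻³ m/s.

8.40×10⁻³ m/s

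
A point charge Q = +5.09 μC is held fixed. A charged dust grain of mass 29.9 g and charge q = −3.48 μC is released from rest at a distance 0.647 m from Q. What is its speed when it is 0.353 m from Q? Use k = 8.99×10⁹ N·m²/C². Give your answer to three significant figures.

Only the electrostatic force acts, so mechanical energy is conserved: ½mv² = U₁ − U₂ = kQq(1/r₁ − 1/r₂).
U₁ − U₂ = (8.99×10⁹ N·m²/C²)(5.09×10⁻⁶ C)(-3.48×10⁻⁶ C)(1/0.647 − 1/0.353) = 0.205 J.
v = √(2·0.205/0.0299) = 3.70 m/s.

3.70 m/s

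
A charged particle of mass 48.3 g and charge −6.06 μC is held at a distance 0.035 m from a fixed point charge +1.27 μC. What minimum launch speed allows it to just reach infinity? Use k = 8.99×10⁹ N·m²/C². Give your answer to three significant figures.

9.05 m/s

To just escape, total mechanical energy must reach zero at infinity: ½mv²_min + U = 0, so ½mv²_min = −U = |kQq|/r.
|U| = |kQq|/r = (8.99×10⁹ N·m²/C²)(1.27×10⁻⁶)(6.06×10⁻⁶)/(0.0350) = 1.98 J.
v_min = √(2|U|/m) = √(2·1.98/0.0483) = 9.05 m/s.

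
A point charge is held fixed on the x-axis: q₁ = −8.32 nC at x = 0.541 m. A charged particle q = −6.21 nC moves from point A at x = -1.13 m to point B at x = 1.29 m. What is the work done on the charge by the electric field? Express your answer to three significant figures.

-3.42×10⁻⁷ J

The work done by the electric force is W_field = −ΔU = −q(V_B − V_A) = q(V_A − V_B).
At A: distance to the source charge is 1.67 m; V_A = kq₁/r = -44.8 V.
At B: distance to the source charge is 0.749 m; V_B = kq₁/r = -99.9 V.
ΔV = V_B − V_A = -55.1 V.
W_field = −qΔV = −(-6.21×10⁻⁹ C)(-55.1 V) = -3.42×10⁻⁷ J.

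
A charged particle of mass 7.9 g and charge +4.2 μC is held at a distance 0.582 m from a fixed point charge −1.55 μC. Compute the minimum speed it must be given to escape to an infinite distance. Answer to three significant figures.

To just escape, total mechanical energy must reach zero at infinity: ½mv²_min + U = 0, so ½mv²_min = −U = |kQq|/r.
|U| = |kQq|/r = (8.99×10⁹ N·m²/C²)(1.55×10⁻⁶)(4.20×10⁻⁶)/(0.582) = 0.101 J.
v_min = √(2|U|/m) = √(2·0.101/7.90×10⁻³) = 5.05 m/s.

5.05 m/s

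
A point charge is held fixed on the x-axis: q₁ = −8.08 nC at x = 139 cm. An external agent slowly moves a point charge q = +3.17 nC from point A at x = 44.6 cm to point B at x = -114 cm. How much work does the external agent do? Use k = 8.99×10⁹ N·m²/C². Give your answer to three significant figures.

For quasistatic motion the external work equals the change in potential energy: W_ext = qΔV = q(V_B − V_A).
At A: distance to the source charge is 0.944 m; V_A = kq₁/r = -76.9 V.
At B: distance to the source charge is 2.53 m; V_B = kq₁/r = -28.7 V.
ΔV = V_B − V_A = 48.2 V.
W_ext = qΔV = (3.17×10⁻⁹ C)(48.2 V) = 1.53×10⁻⁷ J.

1.53×10⁻⁷ J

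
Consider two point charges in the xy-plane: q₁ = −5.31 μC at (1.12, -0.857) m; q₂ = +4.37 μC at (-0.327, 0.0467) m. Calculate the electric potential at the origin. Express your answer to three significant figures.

8.51×10⁴ V

The total potential is the scalar sum of each charge's contribution, V = Σ kqᵢ/rᵢ.
Distances from the field point to each charge: r₁ = 1.41 m, r₂ = 0.330 m.
V = k[(-5.31×10⁻⁶)/(1.41) + (4.37×10⁻⁶)/(0.330)] = 8.51×10⁴ V.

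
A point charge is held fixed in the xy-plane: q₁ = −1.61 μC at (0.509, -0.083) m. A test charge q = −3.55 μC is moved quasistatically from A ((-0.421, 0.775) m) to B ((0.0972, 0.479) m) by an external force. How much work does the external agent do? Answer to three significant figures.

For quasistatic motion the external work equals the change in potential energy: W_ext = qΔV = q(V_B − V_A).
At A: distance to the source charge is 1.27 m; V_A = kq₁/r = -1.14×10⁴ V.
At B: distance to the source charge is 0.697 m; V_B = kq₁/r = -2.08×10⁴ V.
ΔV = V_B − V_A = -9340 V.
W_ext = qΔV = (-3.55×10⁻⁶ C)(-9340 V) = 0.0331 J.

0.0331 J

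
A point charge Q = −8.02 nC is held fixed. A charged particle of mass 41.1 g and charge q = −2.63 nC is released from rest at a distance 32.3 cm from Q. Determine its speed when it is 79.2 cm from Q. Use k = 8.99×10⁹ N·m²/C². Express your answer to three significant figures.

Only the electrostatic force acts, so mechanical energy is conserved: ½mv² = U₁ − U₂ = kQq(1/r₁ − 1/r₂).
U₁ − U₂ = (8.99×10⁹ N·m²/C²)(-8.02×10⁻⁹ C)(-2.63×10⁻⁹ C)(1/0.323 − 1/0.792) = 3.48×10⁻⁷ J.
v = √(2·3.48×10⁻⁷/0.0411) = 4.11×10⁻³ m/s.

4.11×10⁻³ m/s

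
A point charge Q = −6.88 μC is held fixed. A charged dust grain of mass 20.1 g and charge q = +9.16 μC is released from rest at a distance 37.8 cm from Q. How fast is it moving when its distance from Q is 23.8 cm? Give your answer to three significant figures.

Only the electrostatic force acts, so mechanical energy is conserved: ½mv² = U₁ − U₂ = kQq(1/r₁ − 1/r₂).
U₁ − U₂ = (8.99×10⁹ N·m²/C²)(-6.88×10⁻⁶ C)(9.16×10⁻⁶ C)(1/0.378 − 1/0.238) = 0.882 J.
v = √(2·0.882/0.0201) = 9.37 m/s.

9.37 m/s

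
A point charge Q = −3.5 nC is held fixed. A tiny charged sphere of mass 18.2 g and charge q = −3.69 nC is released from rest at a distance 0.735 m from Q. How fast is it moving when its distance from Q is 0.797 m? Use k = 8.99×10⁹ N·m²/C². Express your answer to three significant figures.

Only the electrostatic force acts, so mechanical energy is conserved: ½mv² = U₁ − U₂ = kQq(1/r₁ − 1/r₂).
U₁ − U₂ = (8.99×10⁹ N·m²/C²)(-3.50×10⁻⁹ C)(-3.69×10⁻⁹ C)(1/0.735 − 1/0.797) = 1.23×10⁻⁸ J.
v = √(2·1.23×10⁻⁸/0.0182) = 1.16×10⁻³ m/s.

1.16×10⁻³ m/s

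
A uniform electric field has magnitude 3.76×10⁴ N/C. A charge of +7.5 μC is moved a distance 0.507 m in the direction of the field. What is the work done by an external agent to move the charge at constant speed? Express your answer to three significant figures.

The potential change for a displacement 0.507 m in the direction of the field is ΔV = −Ed = -1.91×10⁴ V.
W_ext = qΔV = -0.143 J.

-0.143 J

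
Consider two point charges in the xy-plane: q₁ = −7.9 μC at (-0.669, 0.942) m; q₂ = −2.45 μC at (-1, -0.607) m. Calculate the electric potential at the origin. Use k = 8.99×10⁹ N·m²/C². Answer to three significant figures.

The total potential is the scalar sum of each charge's contribution, V = Σ kqᵢ/rᵢ.
Distances from the field point to each charge: r₁ = 1.16 m, r₂ = 1.17 m.
V = k[(-7.90×10⁻⁶)/(1.16) + (-2.45×10⁻⁶)/(1.17)] = -8.03×10⁴ V.

-8.03×10⁴ V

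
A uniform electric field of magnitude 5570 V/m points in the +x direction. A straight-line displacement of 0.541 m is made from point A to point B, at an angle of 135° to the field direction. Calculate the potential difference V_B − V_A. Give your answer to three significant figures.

Only the component of displacement along E changes the potential: ΔV = −E·d·cosθ.
ΔV = −(5570 V/m)(0.541 m)cos135° = 2130 V.

2130 V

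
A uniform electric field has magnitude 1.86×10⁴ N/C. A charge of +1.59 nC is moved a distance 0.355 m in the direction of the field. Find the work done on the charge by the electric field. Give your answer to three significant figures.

The potential change for a displacement 0.355 m in the direction of the field is ΔV = −Ed = -6600 V.
W_field = −qΔV = 1.05×10⁻⁵ J.

1.05×10⁻⁵ J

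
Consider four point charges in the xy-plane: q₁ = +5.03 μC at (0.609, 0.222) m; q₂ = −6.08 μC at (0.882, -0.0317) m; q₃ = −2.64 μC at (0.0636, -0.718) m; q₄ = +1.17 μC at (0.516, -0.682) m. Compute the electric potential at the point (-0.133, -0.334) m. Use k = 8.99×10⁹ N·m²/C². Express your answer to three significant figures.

-4.36×10⁴ V

The total potential is the scalar sum of each charge's contribution, V = Σ kqᵢ/rᵢ.
Distances from the field point to each charge: r₁ = 0.927 m, r₂ = 1.06 m, r₃ = 0.431 m, r₄ = 0.736 m.
V = k[(5.03×10⁻⁶)/(0.927) + (-6.08×10⁻⁶)/(1.06) + (-2.64×10⁻⁶)/(0.431) + (1.17×10⁻⁶)/(0.736)] = -4.36×10⁴ V.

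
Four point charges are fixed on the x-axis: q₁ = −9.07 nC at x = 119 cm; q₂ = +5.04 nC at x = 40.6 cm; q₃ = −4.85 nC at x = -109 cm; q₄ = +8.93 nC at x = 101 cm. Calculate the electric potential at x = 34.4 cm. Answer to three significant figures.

725 V

The total potential is the scalar sum of each charge's contribution, V = Σ kqᵢ/rᵢ.
Distances from the field point to each charge: r₁ = 0.846 m, r₂ = 0.0620 m, r₃ = 1.43 m, r₄ = 0.666 m.
V = k[(-9.07×10⁻⁹)/(0.846) + (5.04×10⁻⁹)/(0.0620) + (-4.85×10⁻⁹)/(1.43) + (8.93×10⁻⁹)/(0.666)] = 725 V.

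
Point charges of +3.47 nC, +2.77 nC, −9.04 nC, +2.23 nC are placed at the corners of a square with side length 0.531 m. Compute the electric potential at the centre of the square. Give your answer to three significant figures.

Electric potential is a scalar, so the contributions from each charge add algebraically: V = Σ kqᵢ/rᵢ.
The distance from each corner to the centre is a√2/2 = 0.375 m.
V = k[(3.47×10⁻⁹)/(0.375) + (2.77×10⁻⁹)/(0.375) + (-9.04×10⁻⁹)/(0.375) + (2.23×10⁻⁹)/(0.375)] = -13.6 V.

-13.6 V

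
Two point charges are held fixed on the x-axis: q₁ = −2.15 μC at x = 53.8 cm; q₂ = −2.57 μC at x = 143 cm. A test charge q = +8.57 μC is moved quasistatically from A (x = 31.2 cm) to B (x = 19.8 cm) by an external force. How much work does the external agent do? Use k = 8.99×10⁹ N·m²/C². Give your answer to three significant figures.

0.262 J

For quasistatic motion the external work equals the change in potential energy: W_ext = qΔV = q(V_B − V_A).
At A: distances to the source charges are 0.226 m, 1.12 m; V_A = Σ kqᵢ/rᵢ = -1.06×10⁵ V.
At B: distances to the source charges are 0.340 m, 1.23 m; V_B = Σ kqᵢ/rᵢ = -7.56×10⁴ V.
ΔV = V_B − V_A = 3.06×10⁴ V.
W_ext = qΔV = (8.57×10⁻⁶ C)(3.06×10⁴ V) = 0.262 J.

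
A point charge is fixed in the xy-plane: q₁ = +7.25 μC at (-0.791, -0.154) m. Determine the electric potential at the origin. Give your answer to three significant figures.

8.09×10⁴ V

The total potential is the scalar sum of each charge's contribution, V = Σ kqᵢ/rᵢ.
Distances from the field point to each charge: r₁ = 0.806 m.
V = k[(7.25×10⁻⁶)/(0.806)] = 8.09×10⁴ V.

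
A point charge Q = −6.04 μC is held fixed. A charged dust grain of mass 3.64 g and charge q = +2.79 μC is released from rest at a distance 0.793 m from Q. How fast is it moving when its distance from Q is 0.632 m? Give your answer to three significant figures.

5.17 m/s

Only the electrostatic force acts, so mechanical energy is conserved: ½mv² = U₁ − U₂ = kQq(1/r₁ − 1/r₂).
U₁ − U₂ = (8.99×10⁹ N·m²/C²)(-6.04×10⁻⁶ C)(2.79×10⁻⁶ C)(1/0.793 − 1/0.632) = 0.0487 J.
v = √(2·0.0487/3.64×10⁻³) = 5.17 m/s.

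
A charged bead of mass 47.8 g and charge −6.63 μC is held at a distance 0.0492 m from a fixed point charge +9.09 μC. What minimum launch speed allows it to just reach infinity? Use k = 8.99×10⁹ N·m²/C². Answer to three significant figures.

To just escape, total mechanical energy must reach zero at infinity: ½mv²_min + U = 0, so ½mv²_min = −U = |kQq|/r.
|U| = |kQq|/r = (8.99×10⁹ N·m²/C²)(9.09×10⁻⁶)(6.63×10⁻⁶)/(0.0492) = 11.0 J.
v_min = √(2|U|/m) = √(2·11.0/0.0478) = 21.5 m/s.

21.5 m/s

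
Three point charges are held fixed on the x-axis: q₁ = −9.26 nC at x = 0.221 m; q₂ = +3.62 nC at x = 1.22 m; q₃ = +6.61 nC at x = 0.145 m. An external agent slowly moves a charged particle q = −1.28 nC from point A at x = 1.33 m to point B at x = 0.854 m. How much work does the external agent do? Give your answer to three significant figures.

For quasistatic motion the external work equals the change in potential energy: W_ext = qΔV = q(V_B − V_A).
At A: distances to the source charges are 1.11 m, 0.110 m, 1.19 m; V_A = Σ kqᵢ/rᵢ = 271 V.
At B: distances to the source charges are 0.633 m, 0.366 m, 0.709 m; V_B = Σ kqᵢ/rᵢ = 41.2 V.
ΔV = V_B − V_A = -230 V.
W_ext = qΔV = (-1.28×10⁻⁹ C)(-230 V) = 2.94×10⁻⁷ J.

2.94×10⁻⁷ J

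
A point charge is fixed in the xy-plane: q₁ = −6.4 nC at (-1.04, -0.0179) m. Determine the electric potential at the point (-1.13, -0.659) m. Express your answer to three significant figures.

Electric potential is a scalar, so the contributions from each charge add algebraically: V = Σ kqᵢ/rᵢ.
Distances from the field point to each charge: r₁ = 0.647 m.
V = k[(-6.40×10⁻⁹)/(0.647)] = -88.9 V.

-88.9 V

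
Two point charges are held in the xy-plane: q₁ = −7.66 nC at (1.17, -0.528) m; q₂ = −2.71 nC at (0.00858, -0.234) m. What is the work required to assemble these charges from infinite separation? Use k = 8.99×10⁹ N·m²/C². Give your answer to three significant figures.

The assembly work is the sum of pairwise potential energies, U = Σ_{i<j} kqᵢqⱼ/rᵢⱼ.
Pair separations: r₁₂ = 1.20 m.
U = (1.56×10⁻⁷) = 1.56×10⁻⁷ J.

1.56×10⁻⁷ J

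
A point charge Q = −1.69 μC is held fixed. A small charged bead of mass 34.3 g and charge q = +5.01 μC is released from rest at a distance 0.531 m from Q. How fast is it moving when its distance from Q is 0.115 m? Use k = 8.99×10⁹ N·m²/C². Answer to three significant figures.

5.50 m/s

Only the electrostatic force acts, so mechanical energy is conserved: ½mv² = U₁ − U₂ = kQq(1/r₁ − 1/r₂).
U₁ − U₂ = (8.99×10⁹ N·m²/C²)(-1.69×10⁻⁶ C)(5.01×10⁻⁶ C)(1/0.531 − 1/0.115) = 0.519 J.
v = √(2·0.519/0.0343) = 5.50 m/s.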